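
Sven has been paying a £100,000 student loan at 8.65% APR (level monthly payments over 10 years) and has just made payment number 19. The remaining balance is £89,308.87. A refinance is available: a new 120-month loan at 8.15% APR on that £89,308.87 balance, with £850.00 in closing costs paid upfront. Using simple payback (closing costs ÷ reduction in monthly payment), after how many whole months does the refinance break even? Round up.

6 months

Current payment = 100,000 × 8.65%/12 / (1 − (1+0.0072083)^−120) = £1,247.89.
Refinanced payment = 89,308.87 × 0.0067917 / (1 − (1+0.0067917)^−120) = £1,090.65.
Monthly savings = £1,247.89 − £1,090.65 = £157.24.
Break-even = £850.00 / £157.24 = 5.41 → 6 months.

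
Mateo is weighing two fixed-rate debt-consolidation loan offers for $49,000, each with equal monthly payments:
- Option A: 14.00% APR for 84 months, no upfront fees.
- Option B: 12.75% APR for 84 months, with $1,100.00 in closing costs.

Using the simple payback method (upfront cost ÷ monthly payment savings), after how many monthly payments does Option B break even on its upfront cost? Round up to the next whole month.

Option A: monthly rate = 14%/12 = 0.0116667; payment = 49,000 × 0.0116667 / (1 − (1+0.0116667)^−84) = $918.26.
Option B: at 12.75% the monthly rate is 0.0106250, so the payment is 49,000 × 0.0106250 / (1 − 1.0106250^−84) = $884.76.
Monthly savings = $918.26 − $884.76 = $33.50.
Break-even = $1,100.00 / $33.50 = 32.84 → 33 months.

33 months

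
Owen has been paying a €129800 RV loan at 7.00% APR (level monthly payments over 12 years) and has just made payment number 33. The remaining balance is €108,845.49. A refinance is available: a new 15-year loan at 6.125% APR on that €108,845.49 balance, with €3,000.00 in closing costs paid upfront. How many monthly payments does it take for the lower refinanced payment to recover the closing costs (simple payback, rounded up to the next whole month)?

Current payment = 129,800 × 7%/12 / (1 − (1+0.0058333)^−144) = €1,334.84.
Refinanced payment = 108,845.49 × 0.0051042 / (1 − (1+0.0051042)^−180) = €925.87.
Monthly savings = €1,334.84 − €925.87 = €408.97.
Break-even = €3,000.00 / €408.97 = 7.34 → 8 months.

8 months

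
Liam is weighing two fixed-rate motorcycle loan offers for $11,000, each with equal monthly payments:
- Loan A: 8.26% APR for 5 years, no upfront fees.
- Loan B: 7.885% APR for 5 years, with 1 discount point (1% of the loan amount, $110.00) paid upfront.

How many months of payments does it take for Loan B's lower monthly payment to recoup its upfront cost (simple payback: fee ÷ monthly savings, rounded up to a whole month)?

Loan A: monthly rate = 8.26%/12 = 0.0068833; payment = 11,000 × 0.0068833 / (1 − (1+0.0068833)^−60) = $224.41.
Loan B: at 7.885% the monthly rate is 0.0065708, so the payment is 11,000 × 0.0065708 / (1 − 1.0065708^−60) = $222.44.
Monthly savings = $224.41 − $222.44 = $1.97.
Break-even = $110.00 / $1.97 = 55.84 → 56 months.

56 months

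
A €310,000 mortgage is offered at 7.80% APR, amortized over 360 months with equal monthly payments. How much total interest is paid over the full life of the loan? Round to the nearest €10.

€493,380

At 7.80% the monthly rate is 0.0065000, so the payment is 310,000 × 0.0065000 / (1 − 1.0065000^−360) = €2,231.60.
Total paid = 360 × €2,231.60 = €803,376.00; interest = €803,376.00 − €310,000 = €493,376.00.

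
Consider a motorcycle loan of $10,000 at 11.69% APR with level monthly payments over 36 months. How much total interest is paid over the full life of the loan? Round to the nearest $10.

$1,900

Monthly rate = 11.69%/12 = 0.0097417; payment = 10,000 × 0.0097417 / (1 − (1+0.0097417)^−36) = $330.66.
Total paid = 36 × $330.66 = $11,903.76; interest = $11,903.76 − $10,000 = $1,903.76.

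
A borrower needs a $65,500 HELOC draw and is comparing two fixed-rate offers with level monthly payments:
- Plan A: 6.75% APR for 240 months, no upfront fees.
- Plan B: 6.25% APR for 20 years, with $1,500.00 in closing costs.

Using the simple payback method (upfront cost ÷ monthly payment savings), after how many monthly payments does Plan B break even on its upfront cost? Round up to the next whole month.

78 months

Plan A: at 6.75% the monthly rate is 0.0056250, so the payment is 65,500 × 0.0056250 / (1 − 1.0056250^−240) = $498.04.
Plan B: at 6.25% the monthly rate is 0.0052083, so the payment is 65,500 × 0.0052083 / (1 − 1.0052083^−240) = $478.76.
Monthly savings = $498.04 − $478.76 = $19.28.
Break-even = $1,500.00 / $19.28 = 77.80 → 78 months.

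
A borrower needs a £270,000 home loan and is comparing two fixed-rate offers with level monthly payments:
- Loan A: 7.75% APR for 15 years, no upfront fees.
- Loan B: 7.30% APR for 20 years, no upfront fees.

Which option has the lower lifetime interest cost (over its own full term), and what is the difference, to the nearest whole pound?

Loan A: at 7.75% the monthly rate is 0.0064583, so the payment is 270,000 × 0.0064583 / (1 − 1.0064583^−180) = £2,541.44.
Total interest on Loan A = 180 × £2,541.44 − £270,000 = £187,459.20.
Loan B: monthly rate = 7.3%/12 = 0.0060833; payment = 270,000 × 0.0060833 / (1 − (1+0.0060833)^−240) = £2,142.20.
Total interest on Loan B = 240 × £2,142.20 − £270,000 = £244,128.00.
Loan A is lower by £56,668.80.

Loan A by £56,669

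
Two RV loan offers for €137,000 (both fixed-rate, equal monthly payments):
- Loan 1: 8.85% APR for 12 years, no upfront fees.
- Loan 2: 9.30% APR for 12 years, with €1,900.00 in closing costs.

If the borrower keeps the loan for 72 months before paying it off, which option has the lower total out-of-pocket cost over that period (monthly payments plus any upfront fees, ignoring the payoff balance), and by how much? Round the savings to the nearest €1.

Loan 1: at 8.85% the monthly rate is 0.0073750, so the payment is 137,000 × 0.0073750 / (1 − 1.0073750^−144) = €1,547.55.
Loan 2: at 9.30% the monthly rate is 0.0077500, so the payment is 137,000 × 0.0077500 / (1 − 1.0077500^−144) = €1,582.34.
Over 72 months: Loan 1 costs 72 × €1,547.55 = €111,423.60; Loan 2 costs 72 × €1,582.34 + €1,900.00 = €115,828.48.
Loan 1 is cheaper by €115,828.48 − €111,423.60 = €4,404.88.

Loan 1 by €4,405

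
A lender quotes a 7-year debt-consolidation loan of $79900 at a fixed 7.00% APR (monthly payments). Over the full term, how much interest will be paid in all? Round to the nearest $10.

$21,400

Monthly rate = 7%/12 = 0.0058333; payment = 79,900 × 0.0058333 / (1 − (1+0.0058333)^−84) = $1,205.91.
Total paid = 84 × $1,205.91 = $101,296.44; interest = $101,296.44 − $79,900 = $21,396.44.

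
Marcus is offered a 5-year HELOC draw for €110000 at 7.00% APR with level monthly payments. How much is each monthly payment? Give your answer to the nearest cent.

At 7.00% the monthly rate is 0.0058333, so the payment is 110,000 × 0.0058333 / (1 − 1.0058333^−60) = €2,178.13.

€2,178.13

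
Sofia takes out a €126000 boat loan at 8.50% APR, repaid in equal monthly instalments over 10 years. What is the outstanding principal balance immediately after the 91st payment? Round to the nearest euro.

With monthly rate i = 8.5%/12 = 0.0070833, the balance after k of n payments is P · [(1+i)^n − (1+i)^k] / [(1+i)^n − 1].
(1+0.0070833)^120 = 2.33264712 and (1+0.0070833)^91 = 1.90086901, so the balance is 126,000 × (2.33264712 − 1.90086901) / (2.33264712 − 1) = €40,824.04.

€40,824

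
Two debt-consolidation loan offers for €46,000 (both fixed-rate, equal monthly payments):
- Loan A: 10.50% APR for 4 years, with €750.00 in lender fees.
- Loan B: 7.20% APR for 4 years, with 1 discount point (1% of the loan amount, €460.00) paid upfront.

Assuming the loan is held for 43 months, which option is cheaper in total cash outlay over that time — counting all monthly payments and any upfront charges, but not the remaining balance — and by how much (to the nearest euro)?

Loan B by €3,384

Loan A: at 10.50% the monthly rate is 0.0087500, so the payment is 46,000 × 0.0087500 / (1 − 1.0087500^−48) = €1,177.76.
Loan B: at 7.20% the monthly rate is 0.0060000, so the payment is 46,000 × 0.0060000 / (1 − 1.0060000^−48) = €1,105.80.
Over 43 months: Loan A costs 43 × €1,177.76 + €750.00 = €51,393.68; Loan B costs 43 × €1,105.80 + €460.00 = €48,009.40.
Loan B is cheaper by €51,393.68 − €48,009.40 = €3,384.28.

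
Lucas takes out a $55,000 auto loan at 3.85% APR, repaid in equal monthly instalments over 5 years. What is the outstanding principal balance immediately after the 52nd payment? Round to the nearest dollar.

With monthly rate i = 3.85%/12 = 0.0032083, the balance after k of n payments is P · [(1+i)^n − (1+i)^k] / [(1+i)^n − 1].
(1+0.0032083)^60 = 1.21190301 and (1+0.0032083)^52 = 1.18124182, so the balance is 55,000 × (1.21190301 − 1.18124182) / (1.21190301 − 1) = $7,958.19.

$7,958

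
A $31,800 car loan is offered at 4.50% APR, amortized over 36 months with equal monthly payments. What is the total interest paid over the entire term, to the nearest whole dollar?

$2,254

Monthly rate = 4.5%/12 = 0.0037500; payment = 31,800 × 0.0037500 / (1 − (1+0.0037500)^−36) = $945.95.
Total paid = 36 × $945.95 = $34,054.20; interest = $34,054.20 − $31,800 = $2,254.20.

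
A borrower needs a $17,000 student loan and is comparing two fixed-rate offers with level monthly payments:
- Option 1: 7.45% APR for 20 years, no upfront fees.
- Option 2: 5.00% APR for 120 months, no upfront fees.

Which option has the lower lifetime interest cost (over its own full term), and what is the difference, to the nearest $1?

Option 1: at 7.45% the monthly rate is 0.0062083, so the payment is 17,000 × 0.0062083 / (1 − 1.0062083^−240) = $136.43.
Total interest on Option 1 = 240 × $136.43 − $17,000 = $15,743.20.
Option 2: monthly rate = 5%/12 = 0.0041667; payment = 17,000 × 0.0041667 / (1 − (1+0.0041667)^−120) = $180.31.
Total interest on Option 2 = 120 × $180.31 − $17,000 = $4,637.20.
Option 2 is lower by $11,106.00.

Option 2 by $11,106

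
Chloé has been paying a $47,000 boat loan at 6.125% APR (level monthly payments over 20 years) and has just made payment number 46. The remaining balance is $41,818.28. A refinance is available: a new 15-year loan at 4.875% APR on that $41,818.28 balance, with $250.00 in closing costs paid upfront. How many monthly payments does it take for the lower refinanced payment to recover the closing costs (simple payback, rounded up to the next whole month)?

Current payment = 47,000 × 6.125%/12 / (1 − (1+0.0051042)^−240) = $340.12.
Refinanced payment = 41,818.28 × 0.0040625 / (1 − (1+0.0040625)^−180) = $327.98.
Monthly savings = $340.12 − $327.98 = $12.14.
Break-even = $250.00 / $12.14 = 20.59 → 21 months.

21 months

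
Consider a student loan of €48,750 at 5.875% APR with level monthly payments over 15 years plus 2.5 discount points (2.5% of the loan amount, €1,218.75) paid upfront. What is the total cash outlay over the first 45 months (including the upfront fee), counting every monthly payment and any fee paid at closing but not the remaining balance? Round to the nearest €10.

€19,580

At 5.875% the monthly rate is 0.0048958, so the payment is 48,750 × 0.0048958 / (1 − 1.0048958^−180) = €408.10.
Total outlay = 45 × €408.10 + €1,218.75 = €19,583.25.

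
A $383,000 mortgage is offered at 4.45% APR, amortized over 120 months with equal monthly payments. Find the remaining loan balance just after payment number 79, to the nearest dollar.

With monthly rate i = 4.45%/12 = 0.0037083, the balance after k of n payments is P · [(1+i)^n − (1+i)^k] / [(1+i)^n − 1].
(1+0.0037083)^120 = 1.55920633 and (1+0.0037083)^79 = 1.33966084, so the balance is 383,000 × (1.55920633 − 1.33966084) / (1.55920633 − 1) = $150,366.54.

$150,367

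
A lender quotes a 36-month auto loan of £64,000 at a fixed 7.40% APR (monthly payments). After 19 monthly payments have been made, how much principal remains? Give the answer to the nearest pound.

£31,989

With monthly rate i = 7.4%/12 = 0.0061667, the balance after k of n payments is P · [(1+i)^n − (1+i)^k] / [(1+i)^n − 1].
(1+0.0061667)^36 = 1.24772052 and (1+0.0061667)^19 = 1.12390236, so the balance is 64,000 × (1.24772052 − 1.12390236) / (1.24772052 − 1) = £31,989.12.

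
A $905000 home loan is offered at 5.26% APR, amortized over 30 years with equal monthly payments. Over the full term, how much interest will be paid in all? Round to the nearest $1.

At 5.26% the monthly rate is 0.0043833, so the payment is 905,000 × 0.0043833 / (1 − 1.0043833^−360) = $5,003.05.
Total paid = 360 × $5,003.05 = $1,801,098.00; interest = $1,801,098.00 − $905,000 = $896,098.00.

$896,098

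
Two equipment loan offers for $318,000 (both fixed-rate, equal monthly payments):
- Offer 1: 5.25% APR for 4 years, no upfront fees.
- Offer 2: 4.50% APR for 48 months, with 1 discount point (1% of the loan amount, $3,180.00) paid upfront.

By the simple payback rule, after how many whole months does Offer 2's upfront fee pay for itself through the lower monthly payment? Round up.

30 months

Offer 1: at 5.25% the monthly rate is 0.0043750, so the payment is 318,000 × 0.0043750 / (1 − 1.0043750^−48) = $7,359.38.
Offer 2: at 4.50% the monthly rate is 0.0037500, so the payment is 318,000 × 0.0037500 / (1 − 1.0037500^−48) = $7,251.51.
Monthly savings = $7,359.38 − $7,251.51 = $107.87.
Break-even = $3,180.00 / $107.87 = 29.48 → 30 months.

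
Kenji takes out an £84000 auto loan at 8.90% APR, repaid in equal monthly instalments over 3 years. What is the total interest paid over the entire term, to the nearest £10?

£12,020

Monthly rate = 8.9%/12 = 0.0074167; payment = 84,000 × 0.0074167 / (1 − (1+0.0074167)^−36) = £2,667.27.
Total paid = 36 × £2,667.27 = £96,021.72; interest = £96,021.72 − £84,000 = £12,021.72.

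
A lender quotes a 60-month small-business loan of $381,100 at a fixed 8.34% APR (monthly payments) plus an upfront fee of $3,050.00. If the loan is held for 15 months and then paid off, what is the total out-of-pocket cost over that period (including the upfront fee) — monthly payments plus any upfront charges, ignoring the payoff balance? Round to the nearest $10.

Monthly rate = 8.34%/12 = 0.0069500; payment = 381,100 × 0.0069500 / (1 − (1+0.0069500)^−60) = $7,789.49.
Total outlay = 15 × $7,789.49 + $3,050.00 = $119,892.35.

$119,890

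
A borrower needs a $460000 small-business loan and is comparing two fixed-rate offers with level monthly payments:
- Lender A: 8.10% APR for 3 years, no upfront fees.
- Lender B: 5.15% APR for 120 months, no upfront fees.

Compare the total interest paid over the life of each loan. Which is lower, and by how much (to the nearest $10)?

Lender A: monthly rate = 8.1%/12 = 0.0067500; payment = 460,000 × 0.0067500 / (1 − (1+0.0067500)^−36) = $14,435.96.
Total interest on Lender A = 36 × $14,435.96 − $460,000 = $59,694.56.
Lender B: at 5.15% the monthly rate is 0.0042917, so the payment is 460,000 × 0.0042917 / (1 − 1.0042917^−120) = $4,912.81.
Total interest on Lender B = 120 × $4,912.81 − $460,000 = $129,537.20.
Lender A is lower by $69,842.64.

Lender A by $69,840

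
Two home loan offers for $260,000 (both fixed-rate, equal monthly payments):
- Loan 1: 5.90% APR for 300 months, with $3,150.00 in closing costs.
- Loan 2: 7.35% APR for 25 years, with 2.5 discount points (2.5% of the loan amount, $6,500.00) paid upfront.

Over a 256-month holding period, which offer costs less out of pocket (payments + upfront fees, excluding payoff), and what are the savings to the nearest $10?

Loan 1: at 5.90% the monthly rate is 0.0049167, so the payment is 260,000 × 0.0049167 / (1 − 1.0049167^−300) = $1,659.33.
Loan 2: at 7.35% the monthly rate is 0.0061250, so the payment is 260,000 × 0.0061250 / (1 − 1.0061250^−300) = $1,896.08.
Over 256 months: Loan 1 costs 256 × $1,659.33 + $3,150.00 = $427,938.48; Loan 2 costs 256 × $1,896.08 + $6,500.00 = $491,896.48.
Loan 1 is cheaper by $491,896.48 − $427,938.48 = $63,958.00.

Loan 1 by $63,960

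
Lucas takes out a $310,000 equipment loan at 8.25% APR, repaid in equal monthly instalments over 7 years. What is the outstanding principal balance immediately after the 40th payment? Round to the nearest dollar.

With monthly rate i = 8.25%/12 = 0.0068750, the balance after k of n payments is P · [(1+i)^n − (1+i)^k] / [(1+i)^n − 1].
(1+0.0068750)^84 = 1.77806180 and (1+0.0068750)^40 = 1.31529240, so the balance is 310,000 × (1.77806180 − 1.31529240) / (1.77806180 − 1) = $184,379.33.

$184,379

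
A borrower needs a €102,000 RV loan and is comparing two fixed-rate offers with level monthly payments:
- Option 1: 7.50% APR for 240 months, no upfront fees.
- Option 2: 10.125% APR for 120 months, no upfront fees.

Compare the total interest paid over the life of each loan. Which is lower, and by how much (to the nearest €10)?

Option 2 by €34,610

Option 1: monthly rate = 7.5%/12 = 0.0062500; payment = 102,000 × 0.0062500 / (1 − (1+0.0062500)^−240) = €821.71.
Total interest on Option 1 = 240 × €821.71 − €102,000 = €95,210.40.
Option 2: at 10.125% the monthly rate is 0.0084375, so the payment is 102,000 × 0.0084375 / (1 − 1.0084375^−120) = €1,355.01.
Total interest on Option 2 = 120 × €1,355.01 − €102,000 = €60,601.20.
Option 2 is lower by €34,609.20.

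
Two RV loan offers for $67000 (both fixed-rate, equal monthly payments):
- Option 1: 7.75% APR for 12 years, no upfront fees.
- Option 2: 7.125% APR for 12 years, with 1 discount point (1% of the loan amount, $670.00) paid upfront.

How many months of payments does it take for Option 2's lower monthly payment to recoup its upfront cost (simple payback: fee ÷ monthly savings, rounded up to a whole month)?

Option 1: monthly rate = 7.75%/12 = 0.0064583; payment = 67,000 × 0.0064583 / (1 − (1+0.0064583)^−144) = $716.09.
Option 2: at 7.125% the monthly rate is 0.0059375, so the payment is 67,000 × 0.0059375 / (1 − 1.0059375^−144) = $693.49.
Monthly savings = $716.09 − $693.49 = $22.60.
Break-even = $670.00 / $22.60 = 29.65 → 30 months.

30 months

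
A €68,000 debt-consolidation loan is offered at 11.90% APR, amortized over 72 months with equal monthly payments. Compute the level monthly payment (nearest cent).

At 11.90% the monthly rate is 0.0099167, so the payment is 68,000 × 0.0099167 / (1 − 1.0099167^−72) = €1,325.88.

€1,325.88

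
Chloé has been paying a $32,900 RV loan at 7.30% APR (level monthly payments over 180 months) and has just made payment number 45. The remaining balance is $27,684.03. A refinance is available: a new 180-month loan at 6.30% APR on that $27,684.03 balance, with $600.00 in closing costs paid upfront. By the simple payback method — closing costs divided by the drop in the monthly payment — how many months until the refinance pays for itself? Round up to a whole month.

Current payment = 32,900 × 7.3%/12 / (1 − (1+0.0060833)^−180) = $301.26.
Refinanced payment = 27,684.03 × 0.0052500 / (1 − (1+0.0052500)^−180) = $238.12.
Monthly savings = $301.26 − $238.12 = $63.14.
Break-even = $600.00 / $63.14 = 9.50 → 10 months.

10 months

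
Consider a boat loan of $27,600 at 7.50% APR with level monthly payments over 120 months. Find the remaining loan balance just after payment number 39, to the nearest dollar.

With monthly rate i = 7.5%/12 = 0.0062500, the balance after k of n payments is P · [(1+i)^n − (1+i)^k] / [(1+i)^n − 1].
(1+0.0062500)^120 = 2.11206464 and (1+0.0062500)^39 = 1.27505771, so the balance is 27,600 × (2.11206464 − 1.27505771) / (2.11206464 − 1) = $20,773.42.

$20,773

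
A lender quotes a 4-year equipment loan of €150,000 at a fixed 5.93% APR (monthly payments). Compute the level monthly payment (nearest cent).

At 5.93% the monthly rate is 0.0049417, so the payment is 150,000 × 0.0049417 / (1 − 1.0049417^−48) = €3,517.94.

€3,517.94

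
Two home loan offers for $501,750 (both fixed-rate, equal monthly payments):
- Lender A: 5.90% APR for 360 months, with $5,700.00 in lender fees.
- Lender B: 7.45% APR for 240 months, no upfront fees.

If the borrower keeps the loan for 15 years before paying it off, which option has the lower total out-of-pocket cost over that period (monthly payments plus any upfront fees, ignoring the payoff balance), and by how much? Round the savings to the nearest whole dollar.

Lender A: monthly rate = 5.9%/12 = 0.0049167; payment = 501,750 × 0.0049167 / (1 − (1+0.0049167)^−360) = $2,976.06.
Lender B: at 7.45% the monthly rate is 0.0062083, so the payment is 501,750 × 0.0062083 / (1 − 1.0062083^−240) = $4,026.74.
Over 180 months: Lender A costs 180 × $2,976.06 + $5,700.00 = $541,390.80; Lender B costs 180 × $4,026.74 = $724,813.20.
Lender A is cheaper by $724,813.20 − $541,390.80 = $183,422.40.

Lender A by $183,422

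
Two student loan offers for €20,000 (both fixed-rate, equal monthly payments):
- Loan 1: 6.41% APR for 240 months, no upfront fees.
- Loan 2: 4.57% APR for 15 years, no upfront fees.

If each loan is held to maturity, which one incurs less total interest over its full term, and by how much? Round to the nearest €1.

Loan 2 by €7,865

Loan 1: monthly rate = 6.41%/12 = 0.0053417; payment = 20,000 × 0.0053417 / (1 − (1+0.0053417)^−240) = €148.06.
Total interest on Loan 1 = 240 × €148.06 − €20,000 = €15,534.40.
Loan 2: at 4.57% the monthly rate is 0.0038083, so the payment is 20,000 × 0.0038083 / (1 − 1.0038083^−180) = €153.72.
Total interest on Loan 2 = 180 × €153.72 − €20,000 = €7,669.60.
Loan 2 is lower by €7,864.80.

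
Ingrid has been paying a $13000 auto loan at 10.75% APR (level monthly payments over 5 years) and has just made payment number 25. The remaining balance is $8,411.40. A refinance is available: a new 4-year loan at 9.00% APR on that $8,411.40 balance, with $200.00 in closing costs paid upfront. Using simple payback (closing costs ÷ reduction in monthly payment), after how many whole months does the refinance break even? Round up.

Current payment = 13,000 × 10.75%/12 / (1 − (1+0.0089583)^−60) = $281.03.
Refinanced payment = 8,411.40 × 0.0075000 / (1 − (1+0.0075000)^−48) = $209.32.
Monthly savings = $281.03 − $209.32 = $71.71.
Break-even = $200.00 / $71.71 = 2.79 → 3 months.

3 months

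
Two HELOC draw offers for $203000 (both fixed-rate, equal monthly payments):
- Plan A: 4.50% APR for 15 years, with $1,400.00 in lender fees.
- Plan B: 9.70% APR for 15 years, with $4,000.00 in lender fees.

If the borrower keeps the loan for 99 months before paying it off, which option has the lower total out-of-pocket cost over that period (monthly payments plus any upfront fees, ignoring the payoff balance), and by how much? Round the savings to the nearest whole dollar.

Plan A: monthly rate = 4.5%/12 = 0.0037500; payment = 203,000 × 0.0037500 / (1 − (1+0.0037500)^−180) = $1,552.94.
Plan B: at 9.70% the monthly rate is 0.0080833, so the payment is 203,000 × 0.0080833 / (1 − 1.0080833^−180) = $2,144.34.
Over 99 months: Plan A costs 99 × $1,552.94 + $1,400.00 = $155,141.06; Plan B costs 99 × $2,144.34 + $4,000.00 = $216,289.66.
Plan A is cheaper by $216,289.66 − $155,141.06 = $61,148.60.

Plan A by $61,149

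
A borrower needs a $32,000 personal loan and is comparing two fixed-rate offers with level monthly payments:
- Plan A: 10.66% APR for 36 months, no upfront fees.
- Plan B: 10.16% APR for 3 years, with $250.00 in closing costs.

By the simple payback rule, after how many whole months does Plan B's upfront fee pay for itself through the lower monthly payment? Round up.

Plan A: at 10.66% the monthly rate is 0.0088833, so the payment is 32,000 × 0.0088833 / (1 − 1.0088833^−36) = $1,042.49.
Plan B: at 10.16% the monthly rate is 0.0084667, so the payment is 32,000 × 0.0084667 / (1 − 1.0084667^−36) = $1,034.96.
Monthly savings = $1,042.49 − $1,034.96 = $7.53.
Break-even = $250.00 / $7.53 = 33.20 → 34 months.

34 months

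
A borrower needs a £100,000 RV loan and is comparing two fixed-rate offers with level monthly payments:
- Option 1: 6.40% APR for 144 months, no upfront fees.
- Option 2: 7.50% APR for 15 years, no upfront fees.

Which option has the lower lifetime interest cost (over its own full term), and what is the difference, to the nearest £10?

Option 1: monthly rate = 6.4%/12 = 0.0053333; payment = 100,000 × 0.0053333 / (1 − (1+0.0053333)^−144) = £996.68.
Total interest on Option 1 = 144 × £996.68 − £100,000 = £43,521.92.
Option 2: at 7.50% the monthly rate is 0.0062500, so the payment is 100,000 × 0.0062500 / (1 − 1.0062500^−180) = £927.01.
Total interest on Option 2 = 180 × £927.01 − £100,000 = £66,861.80.
Option 1 is lower by £23,339.88.

Option 1 by £23,340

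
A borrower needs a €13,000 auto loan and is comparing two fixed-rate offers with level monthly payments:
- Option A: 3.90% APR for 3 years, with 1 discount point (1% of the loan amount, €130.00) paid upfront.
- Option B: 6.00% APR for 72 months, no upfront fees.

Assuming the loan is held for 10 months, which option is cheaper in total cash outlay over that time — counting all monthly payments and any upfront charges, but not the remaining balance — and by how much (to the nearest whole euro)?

Option A: at 3.90% the monthly rate is 0.0032500, so the payment is 13,000 × 0.0032500 / (1 − 1.0032500^−36) = €383.23.
Option B: monthly rate = 6%/12 = 0.0050000; payment = 13,000 × 0.0050000 / (1 − (1+0.0050000)^−72) = €215.45.
Over 10 months: Option A costs 10 × €383.23 + €130.00 = €3,962.30; Option B costs 10 × €215.45 = €2,154.50.
Option B is cheaper by €3,962.30 − €2,154.50 = €1,807.80.

Option B by €1,808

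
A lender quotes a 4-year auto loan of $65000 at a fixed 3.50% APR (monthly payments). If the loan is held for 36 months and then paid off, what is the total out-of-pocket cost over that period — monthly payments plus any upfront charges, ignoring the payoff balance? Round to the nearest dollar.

$52,313

At 3.50% the monthly rate is 0.0029167, so the payment is 65,000 × 0.0029167 / (1 − 1.0029167^−48) = $1,453.14.
Total outlay = 36 × $1,453.14 = $52,313.04.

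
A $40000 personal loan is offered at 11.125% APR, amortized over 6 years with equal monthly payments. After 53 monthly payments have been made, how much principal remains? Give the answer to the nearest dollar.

$13,252

With monthly rate i = 11.125%/12 = 0.0092708, the balance after k of n payments is P · [(1+i)^n − (1+i)^k] / [(1+i)^n − 1].
(1+0.0092708)^72 = 1.94337247 and (1+0.0092708)^53 = 1.63083233, so the balance is 40,000 × (1.94337247 − 1.63083233) / (1.94337247 − 1) = $13,252.04.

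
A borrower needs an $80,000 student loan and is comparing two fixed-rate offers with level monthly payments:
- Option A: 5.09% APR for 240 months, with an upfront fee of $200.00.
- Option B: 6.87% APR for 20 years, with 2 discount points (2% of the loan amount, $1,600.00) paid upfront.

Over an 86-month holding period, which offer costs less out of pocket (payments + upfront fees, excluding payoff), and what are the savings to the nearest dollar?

Option A by $8,457

Option A: at 5.09% the monthly rate is 0.0042417, so the payment is 80,000 × 0.0042417 / (1 − 1.0042417^−240) = $531.95.
Option B: monthly rate = 6.87%/12 = 0.0057250; payment = 80,000 × 0.0057250 / (1 − (1+0.0057250)^−240) = $614.01.
Over 86 months: Option A costs 86 × $531.95 + $200.00 = $45,947.70; Option B costs 86 × $614.01 + $1,600.00 = $54,404.86.
Option A is cheaper by $54,404.86 − $45,947.70 = $8,457.16.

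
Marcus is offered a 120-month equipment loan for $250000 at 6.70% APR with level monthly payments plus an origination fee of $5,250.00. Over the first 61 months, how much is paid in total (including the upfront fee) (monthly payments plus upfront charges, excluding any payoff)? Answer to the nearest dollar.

Monthly rate = 6.7%/12 = 0.0055833; payment = 250,000 × 0.0055833 / (1 − (1+0.0055833)^−120) = $2,864.21.
Total outlay = 61 × $2,864.21 + $5,250.00 = $179,966.81.

$179,967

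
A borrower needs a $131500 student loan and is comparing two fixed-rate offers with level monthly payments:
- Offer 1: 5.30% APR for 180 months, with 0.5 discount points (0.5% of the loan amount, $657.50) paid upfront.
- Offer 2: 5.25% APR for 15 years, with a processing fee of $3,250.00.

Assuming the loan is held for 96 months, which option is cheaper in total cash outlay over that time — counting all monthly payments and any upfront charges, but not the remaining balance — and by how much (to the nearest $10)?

Offer 1: at 5.30% the monthly rate is 0.0044167, so the payment is 131,500 × 0.0044167 / (1 − 1.0044167^−180) = $1,060.56.
Offer 2: monthly rate = 5.25%/12 = 0.0043750; payment = 131,500 × 0.0043750 / (1 − (1+0.0043750)^−180) = $1,057.10.
Over 96 months: Offer 1 costs 96 × $1,060.56 + $657.50 = $102,471.26; Offer 2 costs 96 × $1,057.10 + $3,250.00 = $104,731.60.
Offer 1 is cheaper by $104,731.60 − $102,471.26 = $2,260.34.

Offer 1 by $2,260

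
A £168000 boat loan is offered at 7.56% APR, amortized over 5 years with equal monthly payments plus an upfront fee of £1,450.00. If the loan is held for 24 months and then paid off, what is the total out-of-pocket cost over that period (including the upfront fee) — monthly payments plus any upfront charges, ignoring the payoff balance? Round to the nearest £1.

Monthly rate = 7.56%/12 = 0.0063000; payment = 168,000 × 0.0063000 / (1 − (1+0.0063000)^−60) = £3,371.17.
Total outlay = 24 × £3,371.17 + £1,450.00 = £82,358.08.

£82,358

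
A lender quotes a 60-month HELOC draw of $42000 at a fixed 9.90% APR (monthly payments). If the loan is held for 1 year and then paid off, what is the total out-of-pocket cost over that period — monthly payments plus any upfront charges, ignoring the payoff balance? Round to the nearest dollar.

$10,684

Monthly rate = 9.9%/12 = 0.0082500; payment = 42,000 × 0.0082500 / (1 − (1+0.0082500)^−60) = $890.31.
Total outlay = 12 × $890.31 = $10,683.72.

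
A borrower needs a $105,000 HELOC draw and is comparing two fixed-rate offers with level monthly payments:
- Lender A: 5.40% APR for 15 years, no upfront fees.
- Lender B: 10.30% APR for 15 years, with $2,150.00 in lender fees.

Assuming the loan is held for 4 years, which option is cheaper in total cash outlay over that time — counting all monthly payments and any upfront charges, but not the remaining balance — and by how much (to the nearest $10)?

Lender A: monthly rate = 5.4%/12 = 0.0045000; payment = 105,000 × 0.0045000 / (1 − (1+0.0045000)^−180) = $852.38.
Lender B: monthly rate = 10.3%/12 = 0.0085833; payment = 105,000 × 0.0085833 / (1 − (1+0.0085833)^−180) = $1,147.68.
Over 48 months: Lender A costs 48 × $852.38 = $40,914.24; Lender B costs 48 × $1,147.68 + $2,150.00 = $57,238.64.
Lender A is cheaper by $57,238.64 − $40,914.24 = $16,324.40.

Lender A by $16,320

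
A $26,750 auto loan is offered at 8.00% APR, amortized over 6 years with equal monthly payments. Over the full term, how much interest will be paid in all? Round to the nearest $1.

Monthly rate = 8%/12 = 0.0066667; payment = 26,750 × 0.0066667 / (1 − (1+0.0066667)^−72) = $469.01.
Total paid = 72 × $469.01 = $33,768.72; interest = $33,768.72 − $26,750 = $7,018.72.

$7,019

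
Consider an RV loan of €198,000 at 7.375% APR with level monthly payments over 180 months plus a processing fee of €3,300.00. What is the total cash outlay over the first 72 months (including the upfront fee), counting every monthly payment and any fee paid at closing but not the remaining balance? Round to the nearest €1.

€134,444

Monthly rate = 7.375%/12 = 0.0061458; payment = 198,000 × 0.0061458 / (1 − (1+0.0061458)^−180) = €1,821.45.
Total outlay = 72 × €1,821.45 + €3,300.00 = €134,444.40.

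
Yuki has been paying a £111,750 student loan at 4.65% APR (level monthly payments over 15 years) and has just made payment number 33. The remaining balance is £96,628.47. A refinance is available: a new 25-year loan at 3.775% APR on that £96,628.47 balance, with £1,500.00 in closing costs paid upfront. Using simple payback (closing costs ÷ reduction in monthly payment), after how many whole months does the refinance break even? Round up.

Current payment = 111,750 × 4.65%/12 / (1 − (1+0.0038750)^−180) = £863.47.
Refinanced payment = 96,628.47 × 0.0031458 / (1 − (1+0.0031458)^−300) = £498.11.
Monthly savings = £863.47 − £498.11 = £365.36.
Break-even = £1,500.00 / £365.36 = 4.11 → 5 months.

5 months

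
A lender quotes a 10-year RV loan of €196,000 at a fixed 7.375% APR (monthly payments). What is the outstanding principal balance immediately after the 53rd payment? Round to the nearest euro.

With monthly rate i = 7.375%/12 = 0.0061458, the balance after k of n payments is P · [(1+i)^n − (1+i)^k] / [(1+i)^n − 1].
(1+0.0061458)^120 = 2.08598876 and (1+0.0061458)^53 = 1.38366020, so the balance is 196,000 × (2.08598876 − 1.38366020) / (2.08598876 − 1) = €126,756.74.

€126,757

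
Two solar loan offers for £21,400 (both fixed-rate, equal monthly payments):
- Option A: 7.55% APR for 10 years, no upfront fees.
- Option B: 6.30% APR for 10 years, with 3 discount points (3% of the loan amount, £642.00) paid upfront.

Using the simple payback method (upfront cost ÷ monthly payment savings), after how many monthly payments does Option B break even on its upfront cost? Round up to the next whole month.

47 months

Option A: monthly rate = 7.55%/12 = 0.0062917; payment = 21,400 × 0.0062917 / (1 − (1+0.0062917)^−120) = £254.58.
Option B: monthly rate = 6.3%/12 = 0.0052500; payment = 21,400 × 0.0052500 / (1 − (1+0.0052500)^−120) = £240.82.
Monthly savings = £254.58 − £240.82 = £13.76.
Break-even = £642.00 / £13.76 = 46.66 → 47 months.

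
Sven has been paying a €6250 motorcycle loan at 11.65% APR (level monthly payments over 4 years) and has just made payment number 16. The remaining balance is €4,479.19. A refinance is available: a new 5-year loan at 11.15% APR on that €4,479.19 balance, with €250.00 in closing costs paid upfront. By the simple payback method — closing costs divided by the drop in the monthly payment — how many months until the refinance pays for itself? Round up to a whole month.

4 months

Current payment = 6,250 × 11.65%/12 / (1 − (1+0.0097083)^−48) = €163.51.
Refinanced payment = 4,479.19 × 0.0092917 / (1 − (1+0.0092917)^−60) = €97.72.
Monthly savings = €163.51 − €97.72 = €65.79.
Break-even = €250.00 / €65.79 = 3.80 → 4 months.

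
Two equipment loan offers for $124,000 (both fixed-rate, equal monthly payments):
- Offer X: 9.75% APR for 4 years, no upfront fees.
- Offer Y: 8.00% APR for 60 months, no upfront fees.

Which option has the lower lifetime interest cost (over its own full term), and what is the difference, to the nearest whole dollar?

Offer X by $612

Offer X: at 9.75% the monthly rate is 0.0081250, so the payment is 124,000 × 0.0081250 / (1 − 1.0081250^−48) = $3,130.09.
Total interest on Offer X = 48 × $3,130.09 − $124,000 = $26,244.32.
Offer Y: monthly rate = 8%/12 = 0.0066667; payment = 124,000 × 0.0066667 / (1 − (1+0.0066667)^−60) = $2,514.27.
Total interest on Offer Y = 60 × $2,514.27 − $124,000 = $26,856.20.
Offer X is lower by $611.88.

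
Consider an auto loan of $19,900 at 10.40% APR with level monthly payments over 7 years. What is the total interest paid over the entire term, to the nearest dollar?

$8,197

At 10.40% the monthly rate is 0.0086667, so the payment is 19,900 × 0.0086667 / (1 − 1.0086667^−84) = $334.49.
Total paid = 84 × $334.49 = $28,097.16; interest = $28,097.16 − $19,900 = $8,197.16.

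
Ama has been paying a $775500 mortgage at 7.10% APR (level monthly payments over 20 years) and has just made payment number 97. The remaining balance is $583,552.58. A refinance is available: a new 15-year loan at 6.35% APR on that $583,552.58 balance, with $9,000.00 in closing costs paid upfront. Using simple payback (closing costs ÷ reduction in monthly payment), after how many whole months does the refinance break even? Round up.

9 months

Current payment = 775,500 × 7.1%/12 / (1 − (1+0.0059167)^−240) = $6,059.08.
Refinanced payment = 583,552.58 × 0.0052917 / (1 − (1+0.0052917)^−180) = $5,035.37.
Monthly savings = $6,059.08 − $5,035.37 = $1,023.71.
Break-even = $9,000.00 / $1,023.71 = 8.79 → 9 months.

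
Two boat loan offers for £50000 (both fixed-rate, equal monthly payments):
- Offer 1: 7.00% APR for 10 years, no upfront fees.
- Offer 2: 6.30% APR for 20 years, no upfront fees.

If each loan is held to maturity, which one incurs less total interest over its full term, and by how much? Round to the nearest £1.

Offer 1: monthly rate = 7%/12 = 0.0058333; payment = 50,000 × 0.0058333 / (1 − (1+0.0058333)^−120) = £580.54.
Total interest on Offer 1 = 120 × £580.54 − £50,000 = £19,664.80.
Offer 2: at 6.30% the monthly rate is 0.0052500, so the payment is 50,000 × 0.0052500 / (1 − 1.0052500^−240) = £366.92.
Total interest on Offer 2 = 240 × £366.92 − £50,000 = £38,060.80.
Offer 1 is lower by £18,396.00.

Offer 1 by £18,396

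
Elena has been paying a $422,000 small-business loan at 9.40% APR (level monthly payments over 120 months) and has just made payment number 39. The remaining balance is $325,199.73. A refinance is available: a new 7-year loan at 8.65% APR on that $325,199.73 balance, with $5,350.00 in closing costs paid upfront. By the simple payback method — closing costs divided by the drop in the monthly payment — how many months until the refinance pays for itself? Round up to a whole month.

Current payment = 422,000 × 9.4%/12 / (1 − (1+0.0078333)^−120) = $5,437.50.
Refinanced payment = 325,199.73 × 0.0072083 / (1 − (1+0.0072083)^−84) = $5,174.58.
Monthly savings = $5,437.50 − $5,174.58 = $262.92.
Break-even = $5,350.00 / $262.92 = 20.35 → 21 months.

21 months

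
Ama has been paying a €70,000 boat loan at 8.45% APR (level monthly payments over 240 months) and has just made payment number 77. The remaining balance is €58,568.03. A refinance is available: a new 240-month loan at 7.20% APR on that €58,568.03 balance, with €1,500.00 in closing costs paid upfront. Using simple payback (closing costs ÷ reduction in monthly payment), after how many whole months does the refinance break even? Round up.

11 months

Current payment = 70,000 × 8.45%/12 / (1 − (1+0.0070417)^−240) = €605.26.
Refinanced payment = 58,568.03 × 0.0060000 / (1 − (1+0.0060000)^−240) = €461.13.
Monthly savings = €605.26 − €461.13 = €144.13.
Break-even = €1,500.00 / €144.13 = 10.41 → 11 months.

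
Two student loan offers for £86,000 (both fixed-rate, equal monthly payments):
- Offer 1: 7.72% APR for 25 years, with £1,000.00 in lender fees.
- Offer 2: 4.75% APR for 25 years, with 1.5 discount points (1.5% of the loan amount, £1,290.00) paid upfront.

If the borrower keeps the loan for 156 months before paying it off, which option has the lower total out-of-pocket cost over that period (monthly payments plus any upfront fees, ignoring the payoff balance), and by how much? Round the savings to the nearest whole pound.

Offer 1: at 7.72% the monthly rate is 0.0064333, so the payment is 86,000 × 0.0064333 / (1 − 1.0064333^−300) = £647.89.
Offer 2: at 4.75% the monthly rate is 0.0039583, so the payment is 86,000 × 0.0039583 / (1 − 1.0039583^−300) = £490.30.
Over 156 months: Offer 1 costs 156 × £647.89 + £1,000.00 = £102,070.84; Offer 2 costs 156 × £490.30 + £1,290.00 = £77,776.80.
Offer 2 is cheaper by £102,070.84 − £77,776.80 = £24,294.04.

Offer 2 by £24,294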